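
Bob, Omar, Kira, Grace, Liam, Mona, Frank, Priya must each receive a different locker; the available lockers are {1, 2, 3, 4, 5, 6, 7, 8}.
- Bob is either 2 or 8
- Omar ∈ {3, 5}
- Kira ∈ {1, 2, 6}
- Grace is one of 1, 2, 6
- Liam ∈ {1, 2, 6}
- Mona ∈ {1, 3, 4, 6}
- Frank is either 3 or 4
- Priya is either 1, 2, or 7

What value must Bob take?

8

The 8 variables together cover exactly {1, 2, 3, 4, 5, 6, 7, 8} — 8 values for 8 variables — and 5 appears only in Omar's list, so Omar = 5.
Among the 7 still-open variables, 7 fits only Priya (and all 7 values in {1, 2, 3, 4, 6, 7, 8} must be used), so Priya = 7.
The 6 still-open variables draw from only 6 values {1, 2, 3, 4, 6, 8}, so each is used; only Bob can be 8, hence Bob = 8.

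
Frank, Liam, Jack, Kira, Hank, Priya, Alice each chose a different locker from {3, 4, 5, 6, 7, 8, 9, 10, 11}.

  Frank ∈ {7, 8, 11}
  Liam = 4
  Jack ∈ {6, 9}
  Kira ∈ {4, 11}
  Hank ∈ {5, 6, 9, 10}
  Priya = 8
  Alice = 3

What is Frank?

Liam must be 4 (only option left). Remove 4 from Kira.
Kira's domain is down to {11}, so Kira = 11. Eliminate 11 elsewhere: Frank.
Priya's domain is down to {8}, so Priya = 8. Eliminate 8 elsewhere: Frank.
So Frank = 7.

7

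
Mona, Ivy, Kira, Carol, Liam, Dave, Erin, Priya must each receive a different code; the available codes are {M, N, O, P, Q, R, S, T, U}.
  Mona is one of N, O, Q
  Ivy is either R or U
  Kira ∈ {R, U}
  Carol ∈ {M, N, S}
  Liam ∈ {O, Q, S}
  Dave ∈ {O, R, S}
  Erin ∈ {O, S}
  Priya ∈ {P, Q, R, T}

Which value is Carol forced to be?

The 2 variables Ivy and Kira are confined to {R, U}, which locks those values in; drop them from Dave, Priya.
Dave and Erin between them cover only {O, S} — a naked pair. Remove those values from Mona, Carol, Liam.
Liam has just one choice, so Liam = Q. Remove Q from Mona, Priya.
Mona has just one choice, so Mona = N. Remove N from Carol.
So Carol = M.

M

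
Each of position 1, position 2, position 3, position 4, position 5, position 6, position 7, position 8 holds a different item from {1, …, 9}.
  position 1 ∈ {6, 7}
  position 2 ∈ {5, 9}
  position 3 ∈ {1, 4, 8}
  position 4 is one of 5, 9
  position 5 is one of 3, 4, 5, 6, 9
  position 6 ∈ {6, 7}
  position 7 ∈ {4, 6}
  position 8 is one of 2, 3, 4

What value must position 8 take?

2

The 2 variables position 1 and position 6 are confined to {6, 7}, which locks those values in; drop them from position 5, position 7.
That leaves position 7 = 4. So position 3, position 5, position 8 can't be 4.
position 2 and position 4 between them cover only {5, 9} — a naked pair. Remove those values from position 5.
position 5 must be 3 (only option left). Remove 3 from position 8.
So position 8 = 2.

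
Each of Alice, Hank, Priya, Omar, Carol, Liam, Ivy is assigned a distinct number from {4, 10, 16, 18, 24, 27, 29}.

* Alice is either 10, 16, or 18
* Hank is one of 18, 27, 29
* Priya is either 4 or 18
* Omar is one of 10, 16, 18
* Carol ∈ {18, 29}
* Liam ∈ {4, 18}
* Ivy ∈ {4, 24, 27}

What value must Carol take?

The 7 variables together cover exactly {4, 10, 16, 18, 24, 27, 29} — 7 values for 7 variables — and 24 appears only in Ivy's list, so Ivy = 24.
Among the 6 still-open variables, 27 fits only Hank (and all 6 values in {4, 10, 16, 18, 27, 29} must be used), so Hank = 27.
Among the 5 still-open variables, 29 fits only Carol (and all 5 values in {4, 10, 16, 18, 29} must be used), so Carol = 29.

29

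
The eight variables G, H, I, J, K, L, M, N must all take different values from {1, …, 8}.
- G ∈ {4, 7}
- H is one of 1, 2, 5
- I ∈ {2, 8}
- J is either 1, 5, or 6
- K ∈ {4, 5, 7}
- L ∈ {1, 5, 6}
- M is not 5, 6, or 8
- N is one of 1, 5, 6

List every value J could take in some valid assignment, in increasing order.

1, 5, 6

Among the 8 variables, 3 fits only M (and all 8 values in {1, 2, 3, 4, 5, 6, 7, 8} must be used), so M = 3.
The 7 still-open variables together cover exactly {1, 2, 4, 5, 6, 7, 8} — 7 values for 7 variables — and 8 appears only in I's list, so I = 8.
The 6 still-open variables draw from only 6 values {1, 2, 4, 5, 6, 7}, so each is used; only H can be 2, hence H = 2.
J, L, N share exactly the 3 values {1, 5, 6}; by pigeonhole those values go to them, so strike 1, 5, 6 from K.
No further eliminations apply; J can still be any of 1, 5, 6.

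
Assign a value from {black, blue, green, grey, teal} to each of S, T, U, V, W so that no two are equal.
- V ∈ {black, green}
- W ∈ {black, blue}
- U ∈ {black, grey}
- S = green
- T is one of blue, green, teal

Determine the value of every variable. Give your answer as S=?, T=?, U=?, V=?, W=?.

S=green, T=teal, U=grey, V=black, W=blue

S's domain is down to {green}, so S = green. Eliminate green elsewhere: T, V.
V's domain is down to {black}, so V = black. Remove black from U, W.
W must be blue (only option left). Eliminate blue elsewhere: T.
T must be teal (only option left).
U has just one choice, so U = grey.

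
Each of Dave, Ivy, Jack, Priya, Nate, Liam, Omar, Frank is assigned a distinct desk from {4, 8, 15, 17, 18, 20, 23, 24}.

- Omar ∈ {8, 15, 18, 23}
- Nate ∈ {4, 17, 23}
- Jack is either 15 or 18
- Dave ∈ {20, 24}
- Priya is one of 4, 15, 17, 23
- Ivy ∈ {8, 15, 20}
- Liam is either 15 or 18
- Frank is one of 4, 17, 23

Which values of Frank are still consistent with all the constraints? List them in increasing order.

The 8 variables draw from only 8 values {4, 8, 15, 17, 18, 20, 23, 24}, so each is used; only Dave can be 24, hence Dave = 24.
The 7 still-open variables together cover exactly {4, 8, 15, 17, 18, 20, 23} — 7 values for 7 variables — and 20 appears only in Ivy's list, so Ivy = 20.
The 6 still-open variables together cover exactly {4, 8, 15, 17, 18, 23} — 6 values for 6 variables — and 8 appears only in Omar's list, so Omar = 8.
The 2 variables Jack and Liam are confined to {15, 18}, which locks those values in; drop them from Priya.
No further eliminations apply; Frank can still be any of 4, 17, 23.

4, 17, 23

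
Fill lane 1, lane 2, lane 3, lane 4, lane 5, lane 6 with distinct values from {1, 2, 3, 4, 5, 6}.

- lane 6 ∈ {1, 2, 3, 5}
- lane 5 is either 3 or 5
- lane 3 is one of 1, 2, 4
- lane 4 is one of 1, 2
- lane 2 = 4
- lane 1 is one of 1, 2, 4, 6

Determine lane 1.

lane 2's domain is down to {4}, so lane 2 = 4. Strike 4 from lane 1, lane 3.
Among the 5 still-open variables, 6 fits only lane 1 (and all 5 values in {1, 2, 3, 5, 6} must be used), so lane 1 = 6.

6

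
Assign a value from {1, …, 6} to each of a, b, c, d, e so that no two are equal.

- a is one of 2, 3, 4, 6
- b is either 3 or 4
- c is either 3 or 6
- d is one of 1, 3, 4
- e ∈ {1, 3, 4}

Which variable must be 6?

The 5 variables together cover exactly {1, 2, 3, 4, 6} — 5 values for 5 variables — and 2 appears only in a's list, so a = 2.
The 4 still-open variables together cover exactly {1, 3, 4, 6} — 4 values for 4 variables — and 6 appears only in c's list, so c = 6.

c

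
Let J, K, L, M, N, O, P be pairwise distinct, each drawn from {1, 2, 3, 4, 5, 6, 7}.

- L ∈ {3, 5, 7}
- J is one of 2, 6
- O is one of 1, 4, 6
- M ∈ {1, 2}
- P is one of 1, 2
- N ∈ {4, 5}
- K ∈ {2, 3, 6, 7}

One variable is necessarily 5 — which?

M and P between them cover only {1, 2} — a naked pair. Remove those values from J, K, O.
J's domain is down to {6}, so J = 6. Eliminate 6 elsewhere: K, O.
O's domain is down to {4}, so O = 4. Remove 4 from N.
So 5 goes to N.

N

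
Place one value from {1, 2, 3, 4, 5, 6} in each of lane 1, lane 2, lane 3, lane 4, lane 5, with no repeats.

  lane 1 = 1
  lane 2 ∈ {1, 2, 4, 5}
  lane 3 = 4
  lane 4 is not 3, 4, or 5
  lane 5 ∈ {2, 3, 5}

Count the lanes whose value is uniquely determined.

2

lane 1's domain is down to {1}, so lane 1 = 1. Strike 1 from lane 2, lane 4.
That leaves lane 3 = 4. Strike 4 from lane 2.
Determined: lane 1=1, lane 3=4. The other lanes each still have more than one consistent value. That makes 2.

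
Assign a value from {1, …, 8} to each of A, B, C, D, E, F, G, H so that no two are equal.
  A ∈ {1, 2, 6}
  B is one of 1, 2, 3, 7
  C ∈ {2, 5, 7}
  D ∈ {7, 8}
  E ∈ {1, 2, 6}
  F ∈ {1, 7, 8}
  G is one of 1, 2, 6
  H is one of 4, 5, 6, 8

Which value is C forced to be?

The 8 variables together cover exactly {1, 2, 3, 4, 5, 6, 7, 8} — 8 values for 8 variables — and 3 appears only in B's list, so B = 3.
The 7 still-open variables together cover exactly {1, 2, 4, 5, 6, 7, 8} — 7 values for 7 variables — and 4 appears only in H's list, so H = 4.
The 6 still-open variables draw from only 6 values {1, 2, 5, 6, 7, 8}, so each is used; only C can be 5, hence C = 5.

5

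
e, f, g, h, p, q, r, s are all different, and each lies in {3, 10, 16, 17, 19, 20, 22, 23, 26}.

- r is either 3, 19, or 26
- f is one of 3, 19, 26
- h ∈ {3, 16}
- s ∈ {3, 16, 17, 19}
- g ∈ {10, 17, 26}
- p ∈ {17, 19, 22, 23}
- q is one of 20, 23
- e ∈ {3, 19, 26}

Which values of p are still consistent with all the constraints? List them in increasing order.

22, 23

The 3 variables e, f, r are confined to {3, 19, 26}, which locks those values in; drop them from g, h, p, s.
h has just one choice, so h = 16. Eliminate 16 elsewhere: s.
That leaves s = 17. Strike 17 from g, p.
g must be 10 (only option left).
No further eliminations apply; p can still be any of 22, 23.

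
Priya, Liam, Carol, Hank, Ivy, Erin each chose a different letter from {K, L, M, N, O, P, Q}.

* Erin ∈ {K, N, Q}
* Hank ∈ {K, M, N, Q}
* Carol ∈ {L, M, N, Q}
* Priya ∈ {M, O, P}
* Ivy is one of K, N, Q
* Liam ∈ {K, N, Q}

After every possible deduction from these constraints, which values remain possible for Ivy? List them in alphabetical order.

Liam, Ivy, Erin between them cover only {K, N, Q} — a naked triple. Remove those values from Carol, Hank.
That leaves Hank = M. Strike M from Priya, Carol.
That leaves Carol = L.
No further eliminations apply; Ivy can still be any of K, N, Q.

K, N, Q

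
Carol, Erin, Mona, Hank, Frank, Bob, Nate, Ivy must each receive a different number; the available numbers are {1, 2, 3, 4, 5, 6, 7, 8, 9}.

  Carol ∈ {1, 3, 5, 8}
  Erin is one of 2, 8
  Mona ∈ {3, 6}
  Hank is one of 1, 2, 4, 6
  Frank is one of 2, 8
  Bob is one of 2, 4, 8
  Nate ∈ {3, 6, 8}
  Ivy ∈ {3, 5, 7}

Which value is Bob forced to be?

The 8 variables together cover exactly {1, 2, 3, 4, 5, 6, 7, 8} — 8 values for 8 variables — and 7 appears only in Ivy's list, so Ivy = 7.
The 7 still-open variables draw from only 7 values {1, 2, 3, 4, 5, 6, 8}, so each is used; only Carol can be 5, hence Carol = 5.
The 6 still-open variables together cover exactly {1, 2, 3, 4, 6, 8} — 6 values for 6 variables — and 1 appears only in Hank's list, so Hank = 1.
The 5 still-open variables together cover exactly {2, 3, 4, 6, 8} — 5 values for 5 variables — and 4 appears only in Bob's list, so Bob = 4.

4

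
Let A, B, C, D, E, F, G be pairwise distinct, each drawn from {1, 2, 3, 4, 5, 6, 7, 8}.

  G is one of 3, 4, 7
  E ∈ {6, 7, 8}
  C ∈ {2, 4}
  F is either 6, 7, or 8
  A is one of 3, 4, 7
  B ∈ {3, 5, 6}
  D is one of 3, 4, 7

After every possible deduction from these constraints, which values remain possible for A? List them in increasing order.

The 7 variables together cover exactly {2, 3, 4, 5, 6, 7, 8} — 7 values for 7 variables — and 2 appears only in C's list, so C = 2.
The 6 still-open variables draw from only 6 values {3, 4, 5, 6, 7, 8}, so each is used; only B can be 5, hence B = 5.
The 3 variables A, D, G are confined to {3, 4, 7}, which locks those values in; drop them from E, F.
No further eliminations apply; A can still be any of 3, 4, 7.

3, 4, 7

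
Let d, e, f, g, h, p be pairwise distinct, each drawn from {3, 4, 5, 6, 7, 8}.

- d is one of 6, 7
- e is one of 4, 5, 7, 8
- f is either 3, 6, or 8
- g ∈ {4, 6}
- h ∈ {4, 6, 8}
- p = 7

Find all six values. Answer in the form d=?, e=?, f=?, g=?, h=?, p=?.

p must be 7 (only option left). Remove 7 from d, e.
d has just one choice, so d = 6. Remove 6 from f, g, h.
g's domain is down to {4}, so g = 4. Eliminate 4 elsewhere: e, h.
h's domain is down to {8}, so h = 8. Eliminate 8 elsewhere: e, f.
e's domain is down to {5}, so e = 5.
That leaves f = 3.

d=6, e=5, f=3, g=4, h=8, p=7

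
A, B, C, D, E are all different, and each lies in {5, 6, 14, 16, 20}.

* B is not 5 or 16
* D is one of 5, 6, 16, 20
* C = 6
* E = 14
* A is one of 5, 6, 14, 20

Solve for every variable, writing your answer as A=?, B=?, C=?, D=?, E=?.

A=5, B=20, C=6, D=16, E=14

C's domain is down to {6}, so C = 6. So A, B, D can't be 6.
E has just one choice, so E = 14. Strike 14 from A, B.
B must be 20 (only option left). Strike 20 from A, D.
That leaves A = 5. Eliminate 5 elsewhere: D.
That leaves D = 16.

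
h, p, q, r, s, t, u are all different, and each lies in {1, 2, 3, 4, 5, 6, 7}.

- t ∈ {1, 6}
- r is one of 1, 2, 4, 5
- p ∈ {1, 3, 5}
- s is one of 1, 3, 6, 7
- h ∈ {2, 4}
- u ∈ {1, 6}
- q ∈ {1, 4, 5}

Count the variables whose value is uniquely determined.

The 7 variables together cover exactly {1, 2, 3, 4, 5, 6, 7} — 7 values for 7 variables — and 7 appears only in s's list, so s = 7.
The 6 still-open variables draw from only 6 values {1, 2, 3, 4, 5, 6}, so each is used; only p can be 3, hence p = 3.
The 2 variables t and u are confined to {1, 6}, which locks those values in; drop them from q, r.
Determined: p=3, s=7. The other variables each still have more than one consistent value. That makes 2.

2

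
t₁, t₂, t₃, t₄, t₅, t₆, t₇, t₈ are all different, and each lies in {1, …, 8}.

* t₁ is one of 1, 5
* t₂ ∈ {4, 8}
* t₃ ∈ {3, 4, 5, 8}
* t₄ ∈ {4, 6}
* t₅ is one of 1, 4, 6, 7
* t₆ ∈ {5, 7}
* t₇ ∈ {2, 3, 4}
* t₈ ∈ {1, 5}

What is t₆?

7

The 8 variables draw from only 8 values {1, 2, 3, 4, 5, 6, 7, 8}, so each is used; only t₇ can be 2, hence t₇ = 2.
Among the 7 still-open variables, 3 fits only t₃ (and all 7 values in {1, 3, 4, 5, 6, 7, 8} must be used), so t₃ = 3.
Among the 6 still-open variables, 8 fits only t₂ (and all 6 values in {1, 4, 5, 6, 7, 8} must be used), so t₂ = 8.
t₁ and t₈ share exactly the 2 values {1, 5}; by pigeonhole those values go to them, so strike 1, 5 from t₅, t₆.
So t₆ = 7.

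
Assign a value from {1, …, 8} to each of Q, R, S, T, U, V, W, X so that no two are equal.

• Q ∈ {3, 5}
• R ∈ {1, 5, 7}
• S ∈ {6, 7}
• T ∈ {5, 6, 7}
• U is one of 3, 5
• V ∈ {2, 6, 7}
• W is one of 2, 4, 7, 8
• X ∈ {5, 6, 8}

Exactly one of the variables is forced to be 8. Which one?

The 8 variables draw from only 8 values {1, 2, 3, 4, 5, 6, 7, 8}, so each is used; only R can be 1, hence R = 1.
Among the 7 still-open variables, 4 fits only W (and all 7 values in {2, 3, 4, 5, 6, 7, 8} must be used), so W = 4.
The 6 still-open variables together cover exactly {2, 3, 5, 6, 7, 8} — 6 values for 6 variables — and 2 appears only in V's list, so V = 2.
The 5 still-open variables draw from only 5 values {3, 5, 6, 7, 8}, so each is used; only X can be 8, hence X = 8.

X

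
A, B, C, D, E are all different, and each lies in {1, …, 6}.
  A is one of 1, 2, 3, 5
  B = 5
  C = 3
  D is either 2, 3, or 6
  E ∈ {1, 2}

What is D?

6

B has just one choice, so B = 5. Remove 5 from A.
That leaves C = 3. Eliminate 3 elsewhere: A, D.
The 3 still-open variables together cover exactly {1, 2, 6} — 3 values for 3 variables — and 6 appears only in D's list, so D = 6.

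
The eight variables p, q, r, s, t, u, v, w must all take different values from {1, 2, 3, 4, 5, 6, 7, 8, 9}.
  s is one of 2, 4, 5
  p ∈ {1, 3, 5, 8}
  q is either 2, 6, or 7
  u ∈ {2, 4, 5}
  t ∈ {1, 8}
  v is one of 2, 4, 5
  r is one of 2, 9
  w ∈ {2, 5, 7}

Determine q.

6

s, u, v share exactly the 3 values {2, 4, 5}; by pigeonhole those values go to them, so strike 2, 4, 5 from p, q, r, w.
That leaves r = 9.
w's domain is down to {7}, so w = 7. Remove 7 from q.
So q = 6.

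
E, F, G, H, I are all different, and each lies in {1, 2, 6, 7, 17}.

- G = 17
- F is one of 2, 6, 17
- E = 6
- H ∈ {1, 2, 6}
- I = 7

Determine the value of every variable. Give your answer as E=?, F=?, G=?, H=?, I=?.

E must be 6 (only option left). Strike 6 from F, H.
G's domain is down to {17}, so G = 17. Strike 17 from F.
I's domain is down to {7}, so I = 7.
F must be 2 (only option left). Eliminate 2 elsewhere: H.
H must be 1 (only option left).

E=6, F=2, G=17, H=1, I=7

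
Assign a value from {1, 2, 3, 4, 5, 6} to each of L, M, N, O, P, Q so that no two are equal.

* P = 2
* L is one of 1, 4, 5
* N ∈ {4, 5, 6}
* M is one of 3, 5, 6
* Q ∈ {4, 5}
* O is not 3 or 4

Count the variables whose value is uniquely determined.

P must be 2 (only option left). Strike 2 from O.
The 5 still-open variables draw from only 5 values {1, 3, 4, 5, 6}, so each is used; only M can be 3, hence M = 3.
Determined: M=3, P=2. The other variables each still have more than one consistent value. That makes 2.

2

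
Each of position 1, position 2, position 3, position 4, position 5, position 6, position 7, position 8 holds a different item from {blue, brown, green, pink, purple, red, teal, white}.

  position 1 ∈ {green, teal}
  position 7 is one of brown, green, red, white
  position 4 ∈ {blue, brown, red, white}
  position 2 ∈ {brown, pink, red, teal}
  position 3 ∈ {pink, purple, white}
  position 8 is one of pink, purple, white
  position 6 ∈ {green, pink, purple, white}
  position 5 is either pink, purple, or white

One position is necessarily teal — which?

position 1

The 8 variables draw from only 8 values {blue, brown, green, pink, purple, red, teal, white}, so each is used; only position 4 can be blue, hence position 4 = blue.
position 3, position 5, position 8 between them cover only {pink, purple, white} — a naked triple. Remove those values from position 2, position 6, position 7.
position 6's domain is down to {green}, so position 6 = green. Eliminate green elsewhere: position 1, position 7.
So teal goes to position 1.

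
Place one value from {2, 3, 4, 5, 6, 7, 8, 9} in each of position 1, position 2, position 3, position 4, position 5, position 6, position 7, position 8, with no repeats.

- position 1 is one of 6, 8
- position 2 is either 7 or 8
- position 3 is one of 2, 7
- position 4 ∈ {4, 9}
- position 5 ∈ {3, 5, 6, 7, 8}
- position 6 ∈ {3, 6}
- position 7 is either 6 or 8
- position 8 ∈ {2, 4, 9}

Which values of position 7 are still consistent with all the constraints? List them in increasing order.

The 8 variables draw from only 8 values {2, 3, 4, 5, 6, 7, 8, 9}, so each is used; only position 5 can be 5, hence position 5 = 5.
The 7 still-open variables draw from only 7 values {2, 3, 4, 6, 7, 8, 9}, so each is used; only position 6 can be 3, hence position 6 = 3.
position 1 and position 7 between them cover only {6, 8} — a naked pair. Remove those values from position 2.
position 2 has just one choice, so position 2 = 7. So position 3 can't be 7.
position 3 must be 2 (only option left). Remove 2 from position 8.
No further eliminations apply; position 7 can still be any of 6, 8.

6, 8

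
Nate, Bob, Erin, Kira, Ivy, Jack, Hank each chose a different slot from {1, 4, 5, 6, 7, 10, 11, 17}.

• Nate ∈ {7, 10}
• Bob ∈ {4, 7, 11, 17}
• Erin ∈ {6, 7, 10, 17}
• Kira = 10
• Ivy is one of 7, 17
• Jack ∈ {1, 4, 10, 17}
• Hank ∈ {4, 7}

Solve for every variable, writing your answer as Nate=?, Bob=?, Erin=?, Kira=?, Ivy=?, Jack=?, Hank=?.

Nate=7, Bob=11, Erin=6, Kira=10, Ivy=17, Jack=1, Hank=4

Kira's domain is down to {10}, so Kira = 10. Eliminate 10 elsewhere: Nate, Erin, Jack.
That leaves Nate = 7. Remove 7 from Bob, Erin, Ivy, Hank.
Ivy's domain is down to {17}, so Ivy = 17. Strike 17 from Bob, Erin, Jack.
Hank's domain is down to {4}, so Hank = 4. Remove 4 from Bob, Jack.
That leaves Bob = 11.
Erin has just one choice, so Erin = 6.
Jack has just one choice, so Jack = 1.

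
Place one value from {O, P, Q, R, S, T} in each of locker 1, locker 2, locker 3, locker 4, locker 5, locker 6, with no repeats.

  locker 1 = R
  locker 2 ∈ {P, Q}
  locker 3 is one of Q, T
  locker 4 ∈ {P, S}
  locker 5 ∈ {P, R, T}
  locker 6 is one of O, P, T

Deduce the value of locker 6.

O

locker 1 has just one choice, so locker 1 = R. Remove R from locker 5.
The 5 still-open variables draw from only 5 values {O, P, Q, S, T}, so each is used; only locker 6 can be O, hence locker 6 = O.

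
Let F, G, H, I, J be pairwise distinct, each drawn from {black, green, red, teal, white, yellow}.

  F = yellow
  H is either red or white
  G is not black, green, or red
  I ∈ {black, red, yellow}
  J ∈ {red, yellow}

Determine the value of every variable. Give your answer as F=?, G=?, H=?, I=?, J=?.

F=yellow, G=teal, H=white, I=black, J=red

F's domain is down to {yellow}, so F = yellow. Strike yellow from G, I, J.
J has just one choice, so J = red. So H, I can't be red.
That leaves H = white. Strike white from G.
That leaves I = black.
G must be teal (only option left).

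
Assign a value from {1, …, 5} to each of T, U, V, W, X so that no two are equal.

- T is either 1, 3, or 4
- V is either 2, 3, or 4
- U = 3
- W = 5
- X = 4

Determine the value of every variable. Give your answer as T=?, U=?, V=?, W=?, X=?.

T=1, U=3, V=2, W=5, X=4

U must be 3 (only option left). Strike 3 from T, V.
That leaves W = 5.
X must be 4 (only option left). So T, V can't be 4.
T's domain is down to {1}, so T = 1.
That leaves V = 2.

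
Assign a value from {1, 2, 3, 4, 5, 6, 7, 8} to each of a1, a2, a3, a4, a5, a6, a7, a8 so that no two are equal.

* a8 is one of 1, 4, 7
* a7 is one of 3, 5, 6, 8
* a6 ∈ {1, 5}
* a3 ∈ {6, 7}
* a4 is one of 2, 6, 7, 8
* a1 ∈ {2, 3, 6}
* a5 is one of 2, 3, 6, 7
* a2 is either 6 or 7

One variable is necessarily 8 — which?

The 8 variables together cover exactly {1, 2, 3, 4, 5, 6, 7, 8} — 8 values for 8 variables — and 4 appears only in a8's list, so a8 = 4.
The 7 still-open variables together cover exactly {1, 2, 3, 5, 6, 7, 8} — 7 values for 7 variables — and 1 appears only in a6's list, so a6 = 1.
The 6 still-open variables together cover exactly {2, 3, 5, 6, 7, 8} — 6 values for 6 variables — and 5 appears only in a7's list, so a7 = 5.
Among the 5 still-open variables, 8 fits only a4 (and all 5 values in {2, 3, 6, 7, 8} must be used), so a4 = 8.

a4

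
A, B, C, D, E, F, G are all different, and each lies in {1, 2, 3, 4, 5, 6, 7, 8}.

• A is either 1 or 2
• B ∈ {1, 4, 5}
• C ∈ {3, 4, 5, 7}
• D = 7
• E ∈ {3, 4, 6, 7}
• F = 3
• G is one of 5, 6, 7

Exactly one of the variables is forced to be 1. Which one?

B

D has just one choice, so D = 7. Strike 7 from C, E, G.
That leaves F = 3. Remove 3 from C, E.
The 5 still-open variables together cover exactly {1, 2, 4, 5, 6} — 5 values for 5 variables — and 2 appears only in A's list, so A = 2.
The 4 still-open variables together cover exactly {1, 4, 5, 6} — 4 values for 4 variables — and 1 appears only in B's list, so B = 1.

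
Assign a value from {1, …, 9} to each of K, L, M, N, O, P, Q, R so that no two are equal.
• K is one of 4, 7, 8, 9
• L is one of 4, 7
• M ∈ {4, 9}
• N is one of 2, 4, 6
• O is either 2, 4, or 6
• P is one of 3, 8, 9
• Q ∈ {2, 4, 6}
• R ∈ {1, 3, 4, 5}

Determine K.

N, O, Q share exactly the 3 values {2, 4, 6}; by pigeonhole those values go to them, so strike 2, 4, 6 from K, L, M, R.
L's domain is down to {7}, so L = 7. So K can't be 7.
That leaves M = 9. So K, P can't be 9.
So K = 8.

8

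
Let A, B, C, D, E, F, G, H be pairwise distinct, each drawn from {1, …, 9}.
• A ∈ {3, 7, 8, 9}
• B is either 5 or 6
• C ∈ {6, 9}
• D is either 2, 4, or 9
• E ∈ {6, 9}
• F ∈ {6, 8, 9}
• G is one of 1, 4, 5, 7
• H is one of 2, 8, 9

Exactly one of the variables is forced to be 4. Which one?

C and E between them cover only {6, 9} — a naked pair. Remove those values from A, B, D, F, H.
B's domain is down to {5}, so B = 5. So G can't be 5.
F has just one choice, so F = 8. Eliminate 8 elsewhere: A, H.
H must be 2 (only option left). Strike 2 from D.
So 4 goes to D.

D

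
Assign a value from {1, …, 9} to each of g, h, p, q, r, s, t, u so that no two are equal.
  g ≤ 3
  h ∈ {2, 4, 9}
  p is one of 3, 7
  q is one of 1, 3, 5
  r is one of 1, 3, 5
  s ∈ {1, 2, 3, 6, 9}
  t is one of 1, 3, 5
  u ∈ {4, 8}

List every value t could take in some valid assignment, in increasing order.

1, 3, 5

The 3 variables q, r, t are confined to {1, 3, 5}, which locks those values in; drop them from g, p, s.
g's domain is down to {2}, so g = 2. Strike 2 from h, s.
p's domain is down to {7}, so p = 7.
No further eliminations apply; t can still be any of 1, 3, 5.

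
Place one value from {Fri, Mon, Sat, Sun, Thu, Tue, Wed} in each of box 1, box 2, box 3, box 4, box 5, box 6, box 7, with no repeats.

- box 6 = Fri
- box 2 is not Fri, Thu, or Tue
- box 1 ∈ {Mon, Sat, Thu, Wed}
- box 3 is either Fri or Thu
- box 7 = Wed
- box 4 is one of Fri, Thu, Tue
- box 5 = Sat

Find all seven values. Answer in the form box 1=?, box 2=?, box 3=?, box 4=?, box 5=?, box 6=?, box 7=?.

box 5 must be Sat (only option left). Eliminate Sat elsewhere: box 1, box 2.
box 6 must be Fri (only option left). Remove Fri from box 3, box 4.
box 7 has just one choice, so box 7 = Wed. Strike Wed from box 1, box 2.
That leaves box 3 = Thu. Remove Thu from box 1, box 4.
box 4's domain is down to {Tue}, so box 4 = Tue.
That leaves box 1 = Mon. Strike Mon from box 2.
box 2 has just one choice, so box 2 = Sun.

box 1=Mon, box 2=Sun, box 3=Thu, box 4=Tue, box 5=Sat, box 6=Fri, box 7=Wed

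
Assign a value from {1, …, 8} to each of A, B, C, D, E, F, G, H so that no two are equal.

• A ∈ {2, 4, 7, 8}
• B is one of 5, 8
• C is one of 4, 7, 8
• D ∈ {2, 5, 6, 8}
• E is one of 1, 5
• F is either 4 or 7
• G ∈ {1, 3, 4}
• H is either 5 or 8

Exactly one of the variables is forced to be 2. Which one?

A

The 8 variables together cover exactly {1, 2, 3, 4, 5, 6, 7, 8} — 8 values for 8 variables — and 3 appears only in G's list, so G = 3.
Among the 7 still-open variables, 1 fits only E (and all 7 values in {1, 2, 4, 5, 6, 7, 8} must be used), so E = 1.
The 6 still-open variables draw from only 6 values {2, 4, 5, 6, 7, 8}, so each is used; only D can be 6, hence D = 6.
Among the 5 still-open variables, 2 fits only A (and all 5 values in {2, 4, 5, 7, 8} must be used), so A = 2.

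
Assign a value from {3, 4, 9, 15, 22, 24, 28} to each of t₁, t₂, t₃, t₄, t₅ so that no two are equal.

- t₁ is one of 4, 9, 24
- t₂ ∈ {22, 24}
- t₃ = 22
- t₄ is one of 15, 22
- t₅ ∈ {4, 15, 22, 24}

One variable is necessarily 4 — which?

t₃ must be 22 (only option left). So t₂, t₄, t₅ can't be 22.
t₄ must be 15 (only option left). Strike 15 from t₅.
t₂'s domain is down to {24}, so t₂ = 24. So t₁, t₅ can't be 24.

t₅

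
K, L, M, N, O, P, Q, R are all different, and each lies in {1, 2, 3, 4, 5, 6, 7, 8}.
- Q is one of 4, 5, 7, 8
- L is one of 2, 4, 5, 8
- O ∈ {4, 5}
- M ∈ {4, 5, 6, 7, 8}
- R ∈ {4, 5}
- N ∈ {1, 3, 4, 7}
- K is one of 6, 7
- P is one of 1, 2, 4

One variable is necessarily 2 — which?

L

The 8 variables draw from only 8 values {1, 2, 3, 4, 5, 6, 7, 8}, so each is used; only N can be 3, hence N = 3.
The 7 still-open variables draw from only 7 values {1, 2, 4, 5, 6, 7, 8}, so each is used; only P can be 1, hence P = 1.
The 6 still-open variables together cover exactly {2, 4, 5, 6, 7, 8} — 6 values for 6 variables — and 2 appears only in L's list, so L = 2.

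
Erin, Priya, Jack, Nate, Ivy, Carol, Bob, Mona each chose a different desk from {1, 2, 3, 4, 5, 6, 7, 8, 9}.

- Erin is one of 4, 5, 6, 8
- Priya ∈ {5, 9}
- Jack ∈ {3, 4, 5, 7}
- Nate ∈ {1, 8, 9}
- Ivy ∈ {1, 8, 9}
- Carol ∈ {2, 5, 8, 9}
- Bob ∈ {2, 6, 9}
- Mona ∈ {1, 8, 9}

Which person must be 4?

Erin

Nate, Ivy, Mona between them cover only {1, 8, 9} — a naked triple. Remove those values from Erin, Priya, Carol, Bob.
Priya must be 5 (only option left). Strike 5 from Erin, Jack, Carol.
That leaves Carol = 2. So Bob can't be 2.
Bob must be 6 (only option left). Remove 6 from Erin.
So 4 goes to Erin.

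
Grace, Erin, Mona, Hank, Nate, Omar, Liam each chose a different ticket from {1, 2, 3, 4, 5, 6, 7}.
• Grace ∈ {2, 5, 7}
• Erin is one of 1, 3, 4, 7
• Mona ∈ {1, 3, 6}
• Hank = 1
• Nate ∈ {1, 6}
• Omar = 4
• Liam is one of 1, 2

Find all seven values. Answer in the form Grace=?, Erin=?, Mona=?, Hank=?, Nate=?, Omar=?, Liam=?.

Grace=5, Erin=7, Mona=3, Hank=1, Nate=6, Omar=4, Liam=2

Hank has just one choice, so Hank = 1. Eliminate 1 elsewhere: Erin, Mona, Nate, Liam.
Nate's domain is down to {6}, so Nate = 6. Strike 6 from Mona.
That leaves Omar = 4. So Erin can't be 4.
Liam must be 2 (only option left). Remove 2 from Grace.
Mona must be 3 (only option left). So Erin can't be 3.
Erin has just one choice, so Erin = 7. Eliminate 7 elsewhere: Grace.
Grace must be 5 (only option left).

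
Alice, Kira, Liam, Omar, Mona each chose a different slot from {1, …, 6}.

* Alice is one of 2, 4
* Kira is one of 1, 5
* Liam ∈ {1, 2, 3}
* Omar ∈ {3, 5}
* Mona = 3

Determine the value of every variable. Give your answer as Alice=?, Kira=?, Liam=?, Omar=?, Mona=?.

Mona's domain is down to {3}, so Mona = 3. Strike 3 from Liam, Omar.
Omar must be 5 (only option left). So Kira can't be 5.
Kira's domain is down to {1}, so Kira = 1. So Liam can't be 1.
Liam's domain is down to {2}, so Liam = 2. So Alice can't be 2.
Alice has just one choice, so Alice = 4.

Alice=4, Kira=1, Liam=2, Omar=5, Mona=3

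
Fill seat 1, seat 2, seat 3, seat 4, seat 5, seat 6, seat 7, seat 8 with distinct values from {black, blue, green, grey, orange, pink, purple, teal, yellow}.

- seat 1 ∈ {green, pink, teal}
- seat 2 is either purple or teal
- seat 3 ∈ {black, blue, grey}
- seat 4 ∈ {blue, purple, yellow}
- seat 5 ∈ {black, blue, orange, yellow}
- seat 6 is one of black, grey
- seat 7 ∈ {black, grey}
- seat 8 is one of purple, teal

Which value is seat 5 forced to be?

seat 2 and seat 8 share exactly the 2 values {purple, teal}; by pigeonhole those values go to them, so strike purple, teal from seat 1, seat 4.
The 2 variables seat 6 and seat 7 are confined to {black, grey}, which locks those values in; drop them from seat 3, seat 5.
seat 3's domain is down to {blue}, so seat 3 = blue. Eliminate blue elsewhere: seat 4, seat 5.
That leaves seat 4 = yellow. Strike yellow from seat 5.
So seat 5 = orange.

orange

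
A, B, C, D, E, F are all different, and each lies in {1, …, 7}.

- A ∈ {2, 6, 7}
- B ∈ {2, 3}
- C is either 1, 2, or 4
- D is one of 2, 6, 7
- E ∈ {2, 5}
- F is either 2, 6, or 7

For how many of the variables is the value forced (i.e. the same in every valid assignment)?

2

A, D, F between them cover only {2, 6, 7} — a naked triple. Remove those values from B, C, E.
B must be 3 (only option left).
That leaves E = 5.
Determined: B=3, E=5. The other variables each still have more than one consistent value. That makes 2.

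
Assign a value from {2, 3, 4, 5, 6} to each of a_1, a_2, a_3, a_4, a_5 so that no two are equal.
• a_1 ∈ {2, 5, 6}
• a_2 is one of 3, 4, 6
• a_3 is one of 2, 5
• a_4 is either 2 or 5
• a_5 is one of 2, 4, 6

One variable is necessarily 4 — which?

The 5 variables draw from only 5 values {2, 3, 4, 5, 6}, so each is used; only a_2 can be 3, hence a_2 = 3.
The 4 still-open variables together cover exactly {2, 4, 5, 6} — 4 values for 4 variables — and 4 appears only in a_5's list, so a_5 = 4.

a_5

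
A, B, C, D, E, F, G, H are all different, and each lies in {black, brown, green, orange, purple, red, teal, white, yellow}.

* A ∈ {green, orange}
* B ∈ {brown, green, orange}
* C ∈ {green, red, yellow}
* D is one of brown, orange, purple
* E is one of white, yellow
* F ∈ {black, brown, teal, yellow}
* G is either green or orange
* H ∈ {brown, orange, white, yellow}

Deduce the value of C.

The 2 variables A and G are confined to {green, orange}, which locks those values in; drop them from B, C, D, H.
B must be brown (only option left). So D, F, H can't be brown.
D has just one choice, so D = purple.
E and H share exactly the 2 values {white, yellow}; by pigeonhole those values go to them, so strike white, yellow from C, F.
So C = red.

red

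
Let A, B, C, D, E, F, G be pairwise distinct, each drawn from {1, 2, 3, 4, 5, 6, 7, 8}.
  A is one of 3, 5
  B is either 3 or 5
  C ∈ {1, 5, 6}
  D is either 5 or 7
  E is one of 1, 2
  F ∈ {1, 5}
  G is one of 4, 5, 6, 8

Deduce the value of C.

6

A and B share exactly the 2 values {3, 5}; by pigeonhole those values go to them, so strike 3, 5 from C, D, F, G.
That leaves D = 7.
F's domain is down to {1}, so F = 1. Strike 1 from C, E.
So C = 6.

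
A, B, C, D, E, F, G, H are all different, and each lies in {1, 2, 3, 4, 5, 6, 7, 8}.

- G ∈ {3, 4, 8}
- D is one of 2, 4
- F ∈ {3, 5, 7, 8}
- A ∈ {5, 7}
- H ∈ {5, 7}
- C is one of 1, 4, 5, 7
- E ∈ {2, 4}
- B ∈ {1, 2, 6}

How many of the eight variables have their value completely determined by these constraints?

The 8 variables draw from only 8 values {1, 2, 3, 4, 5, 6, 7, 8}, so each is used; only B can be 6, hence B = 6.
Among the 7 still-open variables, 1 fits only C (and all 7 values in {1, 2, 3, 4, 5, 7, 8} must be used), so C = 1.
A and H share exactly the 2 values {5, 7}; by pigeonhole those values go to them, so strike 5, 7 from F.
D and E between them cover only {2, 4} — a naked pair. Remove those values from G.
Determined: B=6, C=1. The other variables each still have more than one consistent value. That makes 2.

2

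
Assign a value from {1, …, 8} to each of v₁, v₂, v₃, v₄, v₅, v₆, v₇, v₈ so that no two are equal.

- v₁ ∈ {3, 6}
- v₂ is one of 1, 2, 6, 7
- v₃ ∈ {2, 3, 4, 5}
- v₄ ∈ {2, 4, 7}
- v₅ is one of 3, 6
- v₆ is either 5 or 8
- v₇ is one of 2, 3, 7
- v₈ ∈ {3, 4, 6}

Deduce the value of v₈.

4

The 8 variables together cover exactly {1, 2, 3, 4, 5, 6, 7, 8} — 8 values for 8 variables — and 1 appears only in v₂'s list, so v₂ = 1.
The 7 still-open variables draw from only 7 values {2, 3, 4, 5, 6, 7, 8}, so each is used; only v₆ can be 8, hence v₆ = 8.
The 6 still-open variables draw from only 6 values {2, 3, 4, 5, 6, 7}, so each is used; only v₃ can be 5, hence v₃ = 5.
The 2 variables v₁ and v₅ are confined to {3, 6}, which locks those values in; drop them from v₇, v₈.
So v₈ = 4.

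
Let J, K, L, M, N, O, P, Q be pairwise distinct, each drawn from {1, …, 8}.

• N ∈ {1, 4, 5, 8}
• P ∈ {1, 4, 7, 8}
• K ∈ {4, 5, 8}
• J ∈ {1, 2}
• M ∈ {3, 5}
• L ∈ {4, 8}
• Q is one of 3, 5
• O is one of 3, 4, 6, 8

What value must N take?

1

The 8 variables draw from only 8 values {1, 2, 3, 4, 5, 6, 7, 8}, so each is used; only J can be 2, hence J = 2.
The 7 still-open variables draw from only 7 values {1, 3, 4, 5, 6, 7, 8}, so each is used; only O can be 6, hence O = 6.
Among the 6 still-open variables, 7 fits only P (and all 6 values in {1, 3, 4, 5, 7, 8} must be used), so P = 7.
The 5 still-open variables together cover exactly {1, 3, 4, 5, 8} — 5 values for 5 variables — and 1 appears only in N's list, so N = 1.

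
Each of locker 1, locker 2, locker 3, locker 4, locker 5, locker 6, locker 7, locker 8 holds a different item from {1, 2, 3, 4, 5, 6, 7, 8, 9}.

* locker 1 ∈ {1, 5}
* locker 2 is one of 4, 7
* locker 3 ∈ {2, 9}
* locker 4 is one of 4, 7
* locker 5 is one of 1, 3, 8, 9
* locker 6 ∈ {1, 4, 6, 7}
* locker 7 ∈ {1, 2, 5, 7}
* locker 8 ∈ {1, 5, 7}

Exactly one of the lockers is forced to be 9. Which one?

locker 3

locker 2 and locker 4 share exactly the 2 values {4, 7}; by pigeonhole those values go to them, so strike 4, 7 from locker 6, locker 7, locker 8.
locker 1 and locker 8 share exactly the 2 values {1, 5}; by pigeonhole those values go to them, so strike 1, 5 from locker 5, locker 6, locker 7.
locker 6 has just one choice, so locker 6 = 6.
locker 7 must be 2 (only option left). Eliminate 2 elsewhere: locker 3.
So 9 goes to locker 3.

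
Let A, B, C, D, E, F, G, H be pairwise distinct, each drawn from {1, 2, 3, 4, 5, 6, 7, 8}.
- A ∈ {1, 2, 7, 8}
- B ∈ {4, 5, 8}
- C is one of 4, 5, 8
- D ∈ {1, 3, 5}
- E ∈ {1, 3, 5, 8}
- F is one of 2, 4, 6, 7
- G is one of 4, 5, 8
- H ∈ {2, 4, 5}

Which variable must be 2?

H

The 8 variables draw from only 8 values {1, 2, 3, 4, 5, 6, 7, 8}, so each is used; only F can be 6, hence F = 6.
The 7 still-open variables draw from only 7 values {1, 2, 3, 4, 5, 7, 8}, so each is used; only A can be 7, hence A = 7.
The 6 still-open variables draw from only 6 values {1, 2, 3, 4, 5, 8}, so each is used; only H can be 2, hence H = 2.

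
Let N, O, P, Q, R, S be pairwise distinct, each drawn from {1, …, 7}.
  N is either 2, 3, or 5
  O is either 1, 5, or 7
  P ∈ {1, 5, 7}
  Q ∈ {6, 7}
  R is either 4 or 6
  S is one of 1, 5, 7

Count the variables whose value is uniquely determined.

O, P, S between them cover only {1, 5, 7} — a naked triple. Remove those values from N, Q.
Q has just one choice, so Q = 6. Strike 6 from R.
R has just one choice, so R = 4.
Determined: Q=6, R=4. The other variables each still have more than one consistent value. That makes 2.

2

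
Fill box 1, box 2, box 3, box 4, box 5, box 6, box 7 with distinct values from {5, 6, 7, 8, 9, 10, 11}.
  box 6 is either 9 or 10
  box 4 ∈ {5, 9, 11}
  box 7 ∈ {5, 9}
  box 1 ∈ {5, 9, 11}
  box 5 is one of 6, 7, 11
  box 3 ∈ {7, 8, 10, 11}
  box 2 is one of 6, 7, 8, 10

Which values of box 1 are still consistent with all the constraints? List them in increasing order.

box 1, box 4, box 7 between them cover only {5, 9, 11} — a naked triple. Remove those values from box 3, box 5, box 6.
box 6 has just one choice, so box 6 = 10. Remove 10 from box 2, box 3.
No further eliminations apply; box 1 can still be any of 5, 9, 11.

5, 9, 11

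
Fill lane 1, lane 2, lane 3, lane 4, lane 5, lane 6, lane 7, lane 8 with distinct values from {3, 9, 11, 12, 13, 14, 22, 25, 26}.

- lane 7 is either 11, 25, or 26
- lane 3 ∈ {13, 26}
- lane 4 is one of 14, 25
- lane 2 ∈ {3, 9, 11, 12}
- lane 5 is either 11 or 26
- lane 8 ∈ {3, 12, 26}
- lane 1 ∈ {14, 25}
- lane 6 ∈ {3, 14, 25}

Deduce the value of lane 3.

13

Among the 8 variables, 9 fits only lane 2 (and all 8 values in {3, 9, 11, 12, 13, 14, 25, 26} must be used), so lane 2 = 9.
The 7 still-open variables together cover exactly {3, 11, 12, 13, 14, 25, 26} — 7 values for 7 variables — and 12 appears only in lane 8's list, so lane 8 = 12.
Among the 6 still-open variables, 3 fits only lane 6 (and all 6 values in {3, 11, 13, 14, 25, 26} must be used), so lane 6 = 3.
The 5 still-open variables together cover exactly {11, 13, 14, 25, 26} — 5 values for 5 variables — and 13 appears only in lane 3's list, so lane 3 = 13.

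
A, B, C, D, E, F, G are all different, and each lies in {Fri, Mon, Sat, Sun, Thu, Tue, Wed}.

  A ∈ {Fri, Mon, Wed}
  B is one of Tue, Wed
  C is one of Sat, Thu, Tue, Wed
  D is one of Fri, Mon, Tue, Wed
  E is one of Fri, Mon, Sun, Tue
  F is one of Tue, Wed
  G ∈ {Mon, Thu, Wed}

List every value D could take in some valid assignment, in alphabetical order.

The 7 variables draw from only 7 values {Fri, Mon, Sat, Sun, Thu, Tue, Wed}, so each is used; only C can be Sat, hence C = Sat.
The 6 still-open variables together cover exactly {Fri, Mon, Sun, Thu, Tue, Wed} — 6 values for 6 variables — and Sun appears only in E's list, so E = Sun.
The 5 still-open variables draw from only 5 values {Fri, Mon, Thu, Tue, Wed}, so each is used; only G can be Thu, hence G = Thu.
B and F between them cover only {Tue, Wed} — a naked pair. Remove those values from A, D.
No further eliminations apply; D can still be any of Fri, Mon.

Fri, Mon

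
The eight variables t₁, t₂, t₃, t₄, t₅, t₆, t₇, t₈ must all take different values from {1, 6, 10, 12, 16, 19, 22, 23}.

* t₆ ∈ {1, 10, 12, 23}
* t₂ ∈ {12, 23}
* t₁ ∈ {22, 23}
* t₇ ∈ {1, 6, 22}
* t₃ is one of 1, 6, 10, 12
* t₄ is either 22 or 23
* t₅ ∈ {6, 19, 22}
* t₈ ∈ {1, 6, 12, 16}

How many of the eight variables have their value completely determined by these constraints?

3

The 8 variables draw from only 8 values {1, 6, 10, 12, 16, 19, 22, 23}, so each is used; only t₈ can be 16, hence t₈ = 16.
The 7 still-open variables together cover exactly {1, 6, 10, 12, 19, 22, 23} — 7 values for 7 variables — and 19 appears only in t₅'s list, so t₅ = 19.
t₁ and t₄ between them cover only {22, 23} — a naked pair. Remove those values from t₂, t₆, t₇.
t₂ must be 12 (only option left). So t₃, t₆ can't be 12.
Determined: t₂=12, t₅=19, t₈=16. The other variables each still have more than one consistent value. That makes 3.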